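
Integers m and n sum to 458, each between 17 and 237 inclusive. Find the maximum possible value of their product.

52441

With m + n fixed, mn peaks when the two are closest together.
Taking m = 229 and n = 229 (both in [17, 237]) gives mn = 52441.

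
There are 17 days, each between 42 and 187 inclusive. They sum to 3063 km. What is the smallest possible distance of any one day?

To make one day as small as possible, make the other 16 as large as possible.
The other 16 contribute at most 16 × 187 = 2992, leaving at least 3063 − 2992 = 71.
Since 71 ≥ 42, this is achievable: one at 71 and 16 at 187.

71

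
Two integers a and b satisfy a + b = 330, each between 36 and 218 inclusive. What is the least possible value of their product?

24416

Since a + b is fixed, pushing one of them to its bound minimizes the product.
At the endpoint a = 112, b = 330 − 112 = 218, so ab = 112 × 218 = 24416.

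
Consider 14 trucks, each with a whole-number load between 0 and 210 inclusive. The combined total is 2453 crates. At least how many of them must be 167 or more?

3

Each value short of 167 is at most 166, costing at least 210 − 166 = 44 against the maximum total of 2940.
We can afford to lose at most 2940 − 2453 = 487, so at most ⌊487/44⌋ = 11 fall short, and at least 3 are ≥ 167.
Exactly 3 works: 3 values at 210 and 11 at 166 total 2456; lower one of the high values by 3 (still ≥ 167) to hit 2453.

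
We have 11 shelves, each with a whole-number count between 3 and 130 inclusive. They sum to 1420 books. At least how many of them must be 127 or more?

9

If only k of them are at least 127, the other 11 − k are at most 126, so the total is at most k·130 + (11 − k)·126.
This must reach 1420, so k·130 + (11 − k)·126 ≥ 1420, giving k ≥ 9.
Exactly 9 works: 9 values at 130 and 2 at 126 total 1422; lower one of the high values by 2 (still ≥ 127) to hit 1420.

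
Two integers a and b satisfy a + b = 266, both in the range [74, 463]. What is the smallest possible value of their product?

14208

For a fixed sum, ab is smallest when a and b are as far apart as possible.
The extreme feasible split is a = 74, b = 192, giving ab = 14208.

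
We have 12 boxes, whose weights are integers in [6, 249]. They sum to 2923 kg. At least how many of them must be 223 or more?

Each value short of 223 is at most 222, costing at least 249 − 222 = 27 against the maximum total of 2988.
We can afford to lose at most 2988 − 2923 = 65, so at most ⌊65/27⌋ = 2 fall short, and at least 10 are ≥ 223.
Exactly 10 works: 10 values at 249 and 2 at 222 total 2934; lower one of the high values by 11 (still ≥ 223) to hit 2923.

10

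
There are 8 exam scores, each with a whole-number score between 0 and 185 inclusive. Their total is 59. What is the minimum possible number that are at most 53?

Let j be the number exceeding 53. Then the total is ≥ 54·j + 0·(8 − j) = 0 + 54j.
So 54j ≤ 59 and j ≤ 1; hence at least 8 − 1 = 7 are ≤ 53.
Exactly 7 works: 7 values at 0 and 1 at 54 total 54; raise one of the low values by 5 (still ≤ 53) to hit 59.

7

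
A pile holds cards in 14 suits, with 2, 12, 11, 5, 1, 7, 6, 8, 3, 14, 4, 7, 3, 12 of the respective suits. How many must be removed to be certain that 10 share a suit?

83

In the worst case you take as many as possible of each suit without reaching 10: 2 + 9 + 9 + 5 + 1 + 7 + 6 + 8 + 3 + 9 + 4 + 7 + 3 + 9 = 82.
The next one must give 10 of some suit, so 82 + 1 = 83.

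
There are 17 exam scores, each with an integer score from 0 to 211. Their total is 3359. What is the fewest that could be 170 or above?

12

If only k of them are at least 170, the other 17 − k are at most 169, so the total is at most k·211 + (17 − k)·169.
This must reach 3359, so k·211 + (17 − k)·169 ≥ 3359, giving k ≥ 12.
Exactly 12 works: 12 values at 211 and 5 at 169 total 3377; lower one of the high values by 18 (still ≥ 170) to hit 3359.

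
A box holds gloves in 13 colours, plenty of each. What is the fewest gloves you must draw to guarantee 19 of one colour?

You could draw 18 of every colour without reaching 19 of any — 234 in all.
One more forces 19 of some colour, so 234 + 1 = 235.

235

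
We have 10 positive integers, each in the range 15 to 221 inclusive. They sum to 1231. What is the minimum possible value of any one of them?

To make one integer as small as possible, make the other 9 as large as possible.
The other 9 can take up 9 × 221 = 1989 ≥ 1231 − 15, so one integer can sit at its floor of 15.
Achievable: one at 15 and the other 9 totalling 1216, which fits since 9 × 15 ≤ 1216 ≤ 9 × 221.

15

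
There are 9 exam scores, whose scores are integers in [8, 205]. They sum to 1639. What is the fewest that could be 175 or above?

If only k of them are at least 175, the other 9 − k are at most 174, so the total is at most k·205 + (9 − k)·174.
This must reach 1639, so k·205 + (9 − k)·174 ≥ 1639, giving k ≥ 3.
Exactly 3 works: 3 values at 205 and 6 at 174 total 1659; lower one of the high values by 20 (still ≥ 175) to hit 1639.

3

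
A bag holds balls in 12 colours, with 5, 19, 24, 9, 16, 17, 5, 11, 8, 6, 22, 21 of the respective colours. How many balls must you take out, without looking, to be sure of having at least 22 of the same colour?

160

In the worst case you take as many as possible of each colour without reaching 22: 5 + 19 + 21 + 9 + 16 + 17 + 5 + 11 + 8 + 6 + 21 + 21 = 159.
The next one must give 22 of some colour, so 159 + 1 = 160.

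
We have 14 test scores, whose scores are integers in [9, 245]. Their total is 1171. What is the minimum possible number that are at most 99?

3

If only k of them are at most 99, the other 14 − k are at least 100, so the total is at least (14 − k)·100 + k·9.
This is ≤ 1171, so (14 − k)·100 + 9k ≤ 1171, which gives k ≥ 3.
Exactly 3 works: 3 values at 9 and 11 at 100 total 1127; raise one of the low values by 44 (still ≤ 99) to hit 1171.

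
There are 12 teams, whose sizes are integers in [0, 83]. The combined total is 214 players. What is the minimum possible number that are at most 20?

2

Let j be the number exceeding 20. Then the total is ≥ 21·j + 0·(12 − j) = 0 + 21j.
So 21j ≤ 214 and j ≤ 10; hence at least 12 − 10 = 2 are ≤ 20.
Exactly 2 works: 2 values at 0 and 10 at 21 total 210; raise one of the low values by 4 (still ≤ 20) to hit 214.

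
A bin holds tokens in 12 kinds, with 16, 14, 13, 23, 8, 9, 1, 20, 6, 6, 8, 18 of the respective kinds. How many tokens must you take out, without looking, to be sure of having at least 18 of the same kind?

133

In the worst case you take as many as possible of each kind without reaching 18: 16 + 14 + 13 + 17 + 8 + 9 + 1 + 17 + 6 + 6 + 8 + 17 = 132.
The next one must give 18 of some kind, so 132 + 1 = 133.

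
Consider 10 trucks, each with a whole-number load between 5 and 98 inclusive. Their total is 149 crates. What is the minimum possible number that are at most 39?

8

Each value above 39 is at least 40, contributing at least 40 − 5 = 35 above the floor 5.
The sum exceeds the floor total 50 by 99, so at most ⌊99/35⌋ = 2 exceed 39, and at least 8 are ≤ 39.
Exactly 8 works: 8 values at 5 and 2 at 40 total 120; raise one of the low values by 29 (still ≤ 39) to hit 149.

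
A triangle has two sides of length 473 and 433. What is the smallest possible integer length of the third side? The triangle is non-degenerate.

41

The third side must exceed |473 − 433| = 40.
The smallest integer above 40 is 41.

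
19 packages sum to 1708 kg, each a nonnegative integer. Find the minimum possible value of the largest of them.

If every one of the 19 were at most 89, the total would be at most 19 × 89 = 1691 < 1708.
Taking 2 copies of 89 and 17 copies of 90 gives exactly 1708, so 90 is attained.

90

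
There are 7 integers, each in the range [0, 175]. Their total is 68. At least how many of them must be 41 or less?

6

If only k of them are at most 41, the other 7 − k are at least 42, so the total is at least (7 − k)·42 + k·0.
This is ≤ 68, so (7 − k)·42 + 0k ≤ 68, which gives k ≥ 6.
Exactly 6 works: 6 values at 0 and 1 at 42 total 42; raise one of the low values by 26 (still ≤ 41) to hit 68.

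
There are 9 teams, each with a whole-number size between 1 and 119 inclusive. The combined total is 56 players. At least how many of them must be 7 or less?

Let j be the number exceeding 7. Then the total is ≥ 8·j + 1·(9 − j) = 9 + 7j.
So 7j ≤ 47 and j ≤ 6; hence at least 9 − 6 = 3 are ≤ 7.
Exactly 3 works: 3 values at 1 and 6 at 8 total 51; raise one of the low values by 5 (still ≤ 7) to hit 56.

3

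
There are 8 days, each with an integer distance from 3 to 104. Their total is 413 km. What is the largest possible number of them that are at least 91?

Suppose k of them are at least 91. Those contribute at least 91 each and the other 8 − k at least 3 each.
So the total is at least 91k + 3(8 − k) = 24 + 88k. This must be ≤ 413, giving k ≤ 4.
k = 4 is achieved by 4 values at 91 and 4 at 3, total 376; add 37 to one value (staying below 91) to reach 413.

4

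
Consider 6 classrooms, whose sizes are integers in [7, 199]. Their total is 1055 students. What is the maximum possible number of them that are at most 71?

1

Each value at 71 or below falls at least 199 − 71 = 128 short of the ceiling 199.
The ceiling total is 6 × 199 = 1194, and we need 1055, so at most ⌊(1194 − 1055)/128⌋ = 1 can be that low.
k = 1 is achieved by 1 value at 71 and 5 at 199, total 1066; lower one of the 199's by 11 (still > 71) to reach 1055.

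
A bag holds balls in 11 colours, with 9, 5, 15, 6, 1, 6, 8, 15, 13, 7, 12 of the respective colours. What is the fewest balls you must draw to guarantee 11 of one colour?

83

In the worst case you take as many as possible of each colour without reaching 11: 9 + 5 + 10 + 6 + 1 + 6 + 8 + 10 + 10 + 7 + 10 = 82.
The next one must give 11 of some colour, so 82 + 1 = 83.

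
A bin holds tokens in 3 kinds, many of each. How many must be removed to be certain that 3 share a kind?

You could draw 2 of every kind without reaching 3 of any — 6 in all.
One more forces 3 of some kind, so 6 + 1 = 7.

7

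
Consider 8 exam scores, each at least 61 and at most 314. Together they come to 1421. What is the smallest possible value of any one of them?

Minimizing one value means maximizing the remaining 7.
The other 7 can take up 7 × 314 = 2198 ≥ 1421 − 61, so one score can sit at its floor of 61.
Achievable: one at 61 and the other 7 totalling 1360, which fits since 7 × 61 ≤ 1360 ≤ 7 × 314.

61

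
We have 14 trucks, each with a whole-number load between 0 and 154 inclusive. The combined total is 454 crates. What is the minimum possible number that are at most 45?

5

Let j be the number exceeding 45. Then the total is ≥ 46·j + 0·(14 − j) = 0 + 46j.
So 46j ≤ 454 and j ≤ 9; hence at least 14 − 9 = 5 are ≤ 45.
Exactly 5 works: 5 values at 0 and 9 at 46 total 414; raise one of the low values by 40 (still ≤ 45) to hit 454.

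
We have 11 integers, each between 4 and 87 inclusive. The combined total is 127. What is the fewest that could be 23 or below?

Each value above 23 is at least 24, contributing at least 24 − 4 = 20 above the floor 4.
The sum exceeds the floor total 44 by 83, so at most ⌊83/20⌋ = 4 exceed 23, and at least 7 are ≤ 23.
Exactly 7 works: 7 values at 4 and 4 at 24 total 124; raise one of the low values by 3 (still ≤ 23) to hit 127.

7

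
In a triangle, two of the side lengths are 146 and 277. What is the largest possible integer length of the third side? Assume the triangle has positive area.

422

The third side must be less than 146 + 277 = 423.
The largest integer below 423 is 422.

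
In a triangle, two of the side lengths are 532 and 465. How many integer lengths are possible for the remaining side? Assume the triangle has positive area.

929

The triangle inequality gives |532 − 465| < c < 532 + 465, i.e. 67 < c < 997.
So c can be any integer from 68 to 996: 929 values.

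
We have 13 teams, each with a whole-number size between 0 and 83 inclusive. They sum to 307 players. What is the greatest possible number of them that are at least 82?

3

Suppose k of them are at least 82. Those contribute at least 82 each and the other 13 − k at least 0 each.
So the total is at least 82k + 0(13 − k) = 0 + 82k. This must be ≤ 307, giving k ≤ 3.
k = 3 is achieved by 3 values at 82 and 10 at 0, total 246; add 61 to one value (staying below 82) to reach 307.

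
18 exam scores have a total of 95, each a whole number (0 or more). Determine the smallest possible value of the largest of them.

6

If every one of the 18 were at most 5, the total would be at most 18 × 5 = 90 < 95.
Equality holds with 5 values of 6 and 13 values of 5.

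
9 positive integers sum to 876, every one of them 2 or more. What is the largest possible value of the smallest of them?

The 9 values sum to 876, so their minimum is at most ⌊876/9⌋ = 97.
Taking 6 copies of 97 and 3 copies of 98 gives exactly 876, so 97 is attained.

97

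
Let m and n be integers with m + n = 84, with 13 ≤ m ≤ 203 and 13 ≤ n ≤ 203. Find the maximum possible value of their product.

For a fixed sum, the product mn is largest when m and n are as close as possible.
Taking m = 42 and n = 42 (both in [13, 203]) gives mn = 1764.

1764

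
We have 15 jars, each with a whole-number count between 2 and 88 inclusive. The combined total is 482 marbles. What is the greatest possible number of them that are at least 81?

With k values at 81 or above and the rest at least 2, the sum is at least 30 + 79k.
Since the sum is 482, we need 79k ≤ 452, i.e. k ≤ 5.
k = 5 is achieved by 5 values at 81 and 10 at 2, total 425; add 57 to one value (staying below 81) to reach 482.

5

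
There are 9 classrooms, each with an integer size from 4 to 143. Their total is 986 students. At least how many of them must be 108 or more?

If only k of them are at least 108, the other 9 − k are at most 107, so the total is at most k·143 + (9 − k)·107.
This must reach 986, so k·143 + (9 − k)·107 ≥ 986, giving k ≥ 1.
Exactly 1 works: 1 value at 143 and 8 at 107 total 999; lower one of the high values by 13 (still ≥ 108) to hit 986.

1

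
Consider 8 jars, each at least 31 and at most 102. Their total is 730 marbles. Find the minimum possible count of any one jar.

To make one jar as small as possible, make the other 7 as large as possible.
The other 7 can take up 7 × 102 = 714 ≥ 730 − 31, so one jar can sit at its floor of 31.
Achievable: one at 31 and the other 7 totalling 699, which fits since 7 × 31 ≤ 699 ≤ 7 × 102.

31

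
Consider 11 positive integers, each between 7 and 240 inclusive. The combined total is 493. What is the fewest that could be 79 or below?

Let j be the number exceeding 79. Then the total is ≥ 80·j + 7·(11 − j) = 77 + 73j.
So 73j ≤ 416 and j ≤ 5; hence at least 11 − 5 = 6 are ≤ 79.
Exactly 6 works: 6 values at 7 and 5 at 80 total 442; raise one of the low values by 51 (still ≤ 79) to hit 493.

6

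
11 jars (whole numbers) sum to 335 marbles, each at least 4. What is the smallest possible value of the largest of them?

31

If every one of the 11 were at most 30, the total would be at most 11 × 30 = 330 < 335.
Achievable: 5 of them at 31 and 6 at 30 total 335.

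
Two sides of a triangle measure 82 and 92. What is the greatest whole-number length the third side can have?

173

The third side must be less than 82 + 92 = 174.
The largest integer below 174 is 173.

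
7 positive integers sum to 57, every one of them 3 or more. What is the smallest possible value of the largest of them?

The average is 57/7 > 8, so not all 7 can be 8 or less; the largest is ≥ 9.
Taking 6 copies of 8 and 1 copy of 9 gives exactly 57, so 9 is attained.

9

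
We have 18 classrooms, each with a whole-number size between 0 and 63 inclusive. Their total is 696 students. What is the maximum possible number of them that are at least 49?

14

With k values at 49 or above and the rest at least 0, the sum is at least 0 + 49k.
Since the sum is 696, we need 49k ≤ 696, i.e. k ≤ 14.
k = 14 is achieved by 14 values at 49 and 4 at 0, total 686; add 10 to one value (staying below 49) to reach 696.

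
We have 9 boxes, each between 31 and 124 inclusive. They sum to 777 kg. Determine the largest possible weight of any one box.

Maximizing one value means minimizing the remaining 8.
The other 8 contribute at least 8 × 31 = 248, leaving at most 777 − 248 = 529.
But each box is capped at 124, so the maximum is 124.
Achievable: one at 124 and the other 8 totalling 653, which fits since 8 × 31 ≤ 653 ≤ 8 × 124.

124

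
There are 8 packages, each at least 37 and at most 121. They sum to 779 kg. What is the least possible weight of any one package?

37

Minimizing one value means maximizing the remaining 7.
The other 7 can take up 7 × 121 = 847 ≥ 779 − 37, so one package can sit at its floor of 37.
Achievable: one at 37 and the other 7 totalling 742, which fits since 7 × 37 ≤ 742 ≤ 7 × 121.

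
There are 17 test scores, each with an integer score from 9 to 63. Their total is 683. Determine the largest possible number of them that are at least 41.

If k of the values are ≥ 41, the total is ≥ 41k + 9(17 − k).
Setting 41k + 9(17 − k) ≤ 683 gives 32k ≤ 530, so k ≤ 16.
k = 16 is achieved by 16 values at 41 and 1 at 9, total 665; add 18 to one value (staying below 41) to reach 683.

16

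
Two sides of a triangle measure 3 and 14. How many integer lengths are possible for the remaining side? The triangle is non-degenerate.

The triangle inequality gives |3 − 14| < c < 3 + 14, i.e. 11 < c < 17.
So c can be any integer from 12 to 16: 5 values.

5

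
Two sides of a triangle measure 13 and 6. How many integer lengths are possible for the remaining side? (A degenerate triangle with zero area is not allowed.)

11

The triangle inequality gives |13 − 6| < c < 13 + 6, i.e. 7 < c < 19.
So c can be any integer from 8 to 18: 11 values.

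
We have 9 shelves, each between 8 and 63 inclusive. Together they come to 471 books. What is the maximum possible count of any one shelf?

63

Maximizing one value means minimizing the remaining 8.
The other 8 contribute at least 8 × 8 = 64, leaving at most 471 − 64 = 407.
But each shelf is capped at 63, so the maximum is 63.
Achievable: one at 63 and the other 8 totalling 408, which fits since 8 × 8 ≤ 408 ≤ 8 × 63.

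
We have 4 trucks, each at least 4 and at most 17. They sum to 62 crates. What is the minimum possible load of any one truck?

11

Minimizing one value means maximizing the remaining 3.
The other 3 contribute at most 3 × 17 = 51, leaving at least 62 − 51 = 11.
Since 11 ≥ 4, this is achievable: one at 11 and 3 at 17.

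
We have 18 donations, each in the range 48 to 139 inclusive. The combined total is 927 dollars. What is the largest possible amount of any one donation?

111

To make one donation as large as possible, make the other 17 as small as possible.
The other 17 contribute at least 17 × 48 = 816, leaving at most 927 − 816 = 111.
Since 111 ≤ 139, this is achievable: one at 111 and 17 at 48.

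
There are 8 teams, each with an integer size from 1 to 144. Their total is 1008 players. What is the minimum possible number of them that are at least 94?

If only k of them are at least 94, the other 8 − k are at most 93, so the total is at most k·144 + (8 − k)·93.
This must reach 1008, so k·144 + (8 − k)·93 ≥ 1008, giving k ≥ 6.
Exactly 6 works: 6 values at 144 and 2 at 93 total 1050; lower one of the high values by 42 (still ≥ 94) to hit 1008.

6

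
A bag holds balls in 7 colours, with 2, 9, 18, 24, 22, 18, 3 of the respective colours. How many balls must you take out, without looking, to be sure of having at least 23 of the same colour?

In the worst case you take as many as possible of each colour without reaching 23: 2 + 9 + 18 + 22 + 22 + 18 + 3 = 94.
The next one must give 23 of some colour, so 94 + 1 = 95.

95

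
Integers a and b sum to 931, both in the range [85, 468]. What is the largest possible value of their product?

ab = a(931 − a) is maximized when a is as near 931/2 as the bounds allow.
Taking a = 465 and b = 466 (both in [85, 468]) gives ab = 216690.

216690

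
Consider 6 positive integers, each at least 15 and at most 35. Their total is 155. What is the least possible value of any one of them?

To make one integer as small as possible, make the other 5 as large as possible.
The other 5 can take up 5 × 35 = 175 ≥ 155 − 15, so one integer can sit at its floor of 15.
Achievable: one at 15 and the other 5 totalling 140, which fits since 5 × 15 ≤ 140 ≤ 5 × 35.

15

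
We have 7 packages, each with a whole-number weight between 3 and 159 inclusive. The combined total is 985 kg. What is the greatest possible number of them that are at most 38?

Each value at 38 or below falls at least 159 − 38 = 121 short of the ceiling 159.
The ceiling total is 7 × 159 = 1113, and we need 985, so at most ⌊(1113 − 985)/121⌋ = 1 can be that low.
k = 1 is achieved by 1 value at 38 and 6 at 159, total 992; lower one of the 159's by 7 (still > 38) to reach 985.

1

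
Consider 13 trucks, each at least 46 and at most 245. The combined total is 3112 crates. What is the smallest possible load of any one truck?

172

Minimizing one value means maximizing the remaining 12.
The other 12 contribute at most 12 × 245 = 2940, leaving at least 3112 − 2940 = 172.
Since 172 ≥ 46, this is achievable: one at 172 and 12 at 245.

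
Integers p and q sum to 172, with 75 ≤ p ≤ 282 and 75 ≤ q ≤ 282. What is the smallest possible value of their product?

pq = p(172 − p) is concave in p, so over [75, 97] it is minimized at an endpoint.
The extreme feasible split is p = 75, q = 97, giving pq = 7275.

7275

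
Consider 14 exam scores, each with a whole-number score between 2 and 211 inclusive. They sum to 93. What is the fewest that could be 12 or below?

Let j be the number exceeding 12. Then the total is ≥ 13·j + 2·(14 − j) = 28 + 11j.
So 11j ≤ 65 and j ≤ 5; hence at least 14 − 5 = 9 are ≤ 12.
Exactly 9 works: 9 values at 2 and 5 at 13 total 83; raise one of the low values by 10 (still ≤ 12) to hit 93.

9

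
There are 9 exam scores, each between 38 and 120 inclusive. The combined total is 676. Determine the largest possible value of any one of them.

120

To make one score as large as possible, make the other 8 as small as possible.
The other 8 contribute at least 8 × 38 = 304, leaving at most 676 − 304 = 372.
But each score is capped at 120, so the maximum is 120.
Achievable: one at 120 and the other 8 totalling 556, which fits since 8 × 38 ≤ 556 ≤ 8 × 120.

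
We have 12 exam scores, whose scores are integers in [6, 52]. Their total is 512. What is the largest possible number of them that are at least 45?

If k of the values are ≥ 45, the total is ≥ 45k + 6(12 − k).
Setting 45k + 6(12 − k) ≤ 512 gives 39k ≤ 440, so k ≤ 11.
k = 11 is achieved by 11 values at 45 and 1 at 6, total 501; add 11 to one value (staying below 45) to reach 512.

11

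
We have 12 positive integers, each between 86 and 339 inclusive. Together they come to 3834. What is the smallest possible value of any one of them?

105

To make one integer as small as possible, make the other 11 as large as possible.
The other 11 contribute at most 11 × 339 = 3729, leaving at least 3834 − 3729 = 105.
Since 105 ≥ 86, this is achievable: one at 105 and 11 at 339.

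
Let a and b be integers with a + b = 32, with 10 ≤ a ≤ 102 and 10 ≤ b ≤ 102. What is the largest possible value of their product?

256

For a fixed sum, the product ab is largest when a and b are as close as possible.
Taking a = 16 and b = 16 (both in [10, 102]) gives ab = 256.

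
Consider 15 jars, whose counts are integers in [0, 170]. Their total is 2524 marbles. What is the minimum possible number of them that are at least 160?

13

If only k of them are at least 160, the other 15 − k are at most 159, so the total is at most k·170 + (15 − k)·159.
This must reach 2524, so k·170 + (15 − k)·159 ≥ 2524, giving k ≥ 13.
Exactly 13 works: 13 values at 170 and 2 at 159 total 2528; lower one of the high values by 4 (still ≥ 160) to hit 2524.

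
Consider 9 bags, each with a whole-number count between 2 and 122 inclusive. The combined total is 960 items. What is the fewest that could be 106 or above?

1

Each value short of 106 is at most 105, costing at least 122 − 105 = 17 against the maximum total of 1098.
We can afford to lose at most 1098 − 960 = 138, so at most ⌊138/17⌋ = 8 fall short, and at least 1 are ≥ 106.
Exactly 1 works: 1 value at 122 and 8 at 105 total 962; lower one of the high values by 2 (still ≥ 106) to hit 960.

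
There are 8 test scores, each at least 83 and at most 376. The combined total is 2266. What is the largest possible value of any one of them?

376

To make one score as large as possible, make the other 7 as small as possible.
The other 7 contribute at least 7 × 83 = 581, leaving at most 2266 − 581 = 1685.
But each score is capped at 376, so the maximum is 376.
Achievable: one at 376 and the other 7 totalling 1890, which fits since 7 × 83 ≤ 1890 ≤ 7 × 376.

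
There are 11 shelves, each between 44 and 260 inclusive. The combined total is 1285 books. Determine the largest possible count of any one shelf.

260

To make one shelf as large as possible, make the other 10 as small as possible.
The other 10 contribute at least 10 × 44 = 440, leaving at most 1285 − 440 = 845.
But each shelf is capped at 260, so the maximum is 260.
Achievable: one at 260 and the other 10 totalling 1025, which fits since 10 × 44 ≤ 1025 ≤ 10 × 260.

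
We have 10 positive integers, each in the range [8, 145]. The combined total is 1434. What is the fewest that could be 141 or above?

Each value short of 141 is at most 140, costing at least 145 − 140 = 5 against the maximum total of 1450.
We can afford to lose at most 1450 − 1434 = 16, so at most ⌊16/5⌋ = 3 fall short, and at least 7 are ≥ 141.
Exactly 7 works: 7 values at 145 and 3 at 140 total 1435; lower one of the high values by 1 (still ≥ 141) to hit 1434.

7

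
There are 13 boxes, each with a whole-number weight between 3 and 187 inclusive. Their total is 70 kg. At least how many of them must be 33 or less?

Let j be the number exceeding 33. Then the total is ≥ 34·j + 3·(13 − j) = 39 + 31j.
So 31j ≤ 31 and j ≤ 1; hence at least 13 − 1 = 12 are ≤ 33.
Exactly 12 works: 12 values at 3 and 1 at 34 total 70.

12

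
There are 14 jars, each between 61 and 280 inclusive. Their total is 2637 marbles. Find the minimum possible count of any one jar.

61

Minimizing one value means maximizing the remaining 13.
The other 13 can take up 13 × 280 = 3640 ≥ 2637 − 61, so one jar can sit at its floor of 61.
Achievable: one at 61 and the other 13 totalling 2576, which fits since 13 × 61 ≤ 2576 ≤ 13 × 280.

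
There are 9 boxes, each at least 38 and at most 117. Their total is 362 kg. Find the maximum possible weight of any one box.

To make one box as large as possible, make the other 8 as small as possible.
The other 8 contribute at least 8 × 38 = 304, leaving at most 362 − 304 = 58.
Since 58 ≤ 117, this is achievable: one at 58 and 8 at 38.

58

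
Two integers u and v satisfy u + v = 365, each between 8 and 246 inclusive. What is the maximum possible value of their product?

For a fixed sum, the product uv is largest when u and v are as close as possible.
Taking u = 182 and v = 183 (both in [8, 246]) gives uv = 33306.

33306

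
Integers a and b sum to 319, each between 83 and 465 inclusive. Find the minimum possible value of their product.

19588

ab = a(319 − a) is concave in a, so over [83, 236] it is minimized at an endpoint.
At the endpoint a = 83, b = 319 − 83 = 236, so ab = 83 × 236 = 19588.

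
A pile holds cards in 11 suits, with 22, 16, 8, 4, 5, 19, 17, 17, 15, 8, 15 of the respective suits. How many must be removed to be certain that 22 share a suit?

146

In the worst case you take as many as possible of each suit without reaching 22: 21 + 16 + 8 + 4 + 5 + 19 + 17 + 17 + 15 + 8 + 15 = 145.
The next one must give 22 of some suit, so 145 + 1 = 146.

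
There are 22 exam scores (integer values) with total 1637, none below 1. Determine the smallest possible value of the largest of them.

If every one of the 22 were at most 74, the total would be at most 22 × 74 = 1628 < 1637.
Achievable: 9 of them at 75 and 13 at 74 total 1637.

75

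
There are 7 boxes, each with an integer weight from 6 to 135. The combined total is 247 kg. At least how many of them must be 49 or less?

Each value above 49 is at least 50, contributing at least 50 − 6 = 44 above the floor 6.
The sum exceeds the floor total 42 by 205, so at most ⌊205/44⌋ = 4 exceed 49, and at least 3 are ≤ 49.
Exactly 3 works: 3 values at 6 and 4 at 50 total 218; raise one of the low values by 29 (still ≤ 49) to hit 247.

3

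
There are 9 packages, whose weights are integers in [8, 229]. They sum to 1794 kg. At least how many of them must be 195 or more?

Each value short of 195 is at most 194, costing at least 229 − 194 = 35 against the maximum total of 2061.
We can afford to lose at most 2061 − 1794 = 267, so at most ⌊267/35⌋ = 7 fall short, and at least 2 are ≥ 195.
Exactly 2 works: 2 values at 229 and 7 at 194 total 1816; lower one of the high values by 22 (still ≥ 195) to hit 1794.

2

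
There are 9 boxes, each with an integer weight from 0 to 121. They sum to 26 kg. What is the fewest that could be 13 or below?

8

Let j be the number exceeding 13. Then the total is ≥ 14·j + 0·(9 − j) = 0 + 14j.
So 14j ≤ 26 and j ≤ 1; hence at least 9 − 1 = 8 are ≤ 13.
Exactly 8 works: 8 values at 0 and 1 at 14 total 14; raise one of the low values by 12 (still ≤ 13) to hit 26.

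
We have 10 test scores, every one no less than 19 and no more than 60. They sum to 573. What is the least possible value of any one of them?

33

Minimizing one value means maximizing the remaining 9.
The other 9 contribute at most 9 × 60 = 540, leaving at least 573 − 540 = 33.
Since 33 ≥ 19, this is achievable: one at 33 and 9 at 60.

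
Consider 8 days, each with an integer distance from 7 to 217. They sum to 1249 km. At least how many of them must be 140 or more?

If only k of them are at least 140, the other 8 − k are at most 139, so the total is at most k·217 + (8 − k)·139.
This must reach 1249, so k·217 + (8 − k)·139 ≥ 1249, giving k ≥ 2.
Exactly 2 works: 2 values at 217 and 6 at 139 total 1268; lower one of the high values by 19 (still ≥ 140) to hit 1249.

2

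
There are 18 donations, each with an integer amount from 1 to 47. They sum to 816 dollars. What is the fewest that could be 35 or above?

Suppose at most 18 − j of them reach 35; then j values are ≤ 34 and the rest ≤ 47.
The total is then ≤ 34·j + 47·(18 − j) = 846 − 13j. For this to be ≥ 816 we need j ≤ 2, so at least 18 − 2 = 16 must reach 35.
Exactly 16 works: 16 values at 47 and 2 at 34 total 820; lower one of the high values by 4 (still ≥ 35) to hit 816.

16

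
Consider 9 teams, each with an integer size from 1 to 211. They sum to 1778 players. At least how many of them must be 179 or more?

6

Each value short of 179 is at most 178, costing at least 211 − 178 = 33 against the maximum total of 1899.
We can afford to lose at most 1899 − 1778 = 121, so at most ⌊121/33⌋ = 3 fall short, and at least 6 are ≥ 179.
Exactly 6 works: 6 values at 211 and 3 at 178 total 1800; lower one of the high values by 22 (still ≥ 179) to hit 1778.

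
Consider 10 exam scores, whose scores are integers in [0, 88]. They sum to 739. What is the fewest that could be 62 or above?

Each value short of 62 is at most 61, costing at least 88 − 61 = 27 against the maximum total of 880.
We can afford to lose at most 880 − 739 = 141, so at most ⌊141/27⌋ = 5 fall short, and at least 5 are ≥ 62.
Exactly 5 works: 5 values at 88 and 5 at 61 total 745; lower one of the high values by 6 (still ≥ 62) to hit 739.

5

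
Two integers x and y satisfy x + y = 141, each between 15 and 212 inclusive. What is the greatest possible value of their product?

For a fixed sum, the product xy is largest when x and y are as close as possible.
Taking x = 70 and y = 71 (both in [15, 212]) gives xy = 4970.

4970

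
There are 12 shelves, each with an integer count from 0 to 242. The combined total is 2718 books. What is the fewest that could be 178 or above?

Each value short of 178 is at most 177, costing at least 242 − 177 = 65 against the maximum total of 2904.
We can afford to lose at most 2904 − 2718 = 186, so at most ⌊186/65⌋ = 2 fall short, and at least 10 are ≥ 178.
Exactly 10 works: 10 values at 242 and 2 at 177 total 2774; lower one of the high values by 56 (still ≥ 178) to hit 2718.

10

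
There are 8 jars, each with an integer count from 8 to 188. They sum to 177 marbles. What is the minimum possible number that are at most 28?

3

Let j be the number exceeding 28. Then the total is ≥ 29·j + 8·(8 − j) = 64 + 21j.
So 21j ≤ 113 and j ≤ 5; hence at least 8 − 5 = 3 are ≤ 28.
Exactly 3 works: 3 values at 8 and 5 at 29 total 169; raise one of the low values by 8 (still ≤ 28) to hit 177.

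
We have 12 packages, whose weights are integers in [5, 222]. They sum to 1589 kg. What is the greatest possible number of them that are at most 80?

Each value at 80 or below falls at least 222 − 80 = 142 short of the ceiling 222.
The ceiling total is 12 × 222 = 2664, and we need 1589, so at most ⌊(2664 − 1589)/142⌋ = 7 can be that low.
k = 7 is achieved by 7 values at 80 and 5 at 222, total 1670; lower one of the 222's by 81 (still > 80) to reach 1589.

7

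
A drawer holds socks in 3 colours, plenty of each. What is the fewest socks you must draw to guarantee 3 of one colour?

7

You could draw 2 of every colour without reaching 3 of any — 6 in all.
One more forces 3 of some colour, so 6 + 1 = 7.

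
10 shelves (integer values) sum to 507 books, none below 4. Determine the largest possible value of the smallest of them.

50

The 10 values sum to 507, so their minimum is at most ⌊507/10⌋ = 50.
Taking 3 copies of 50 and 7 copies of 51 gives exactly 507, so 50 is attained.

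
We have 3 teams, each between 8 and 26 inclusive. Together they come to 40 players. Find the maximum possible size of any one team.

24

To make one team as large as possible, make the other 2 as small as possible.
The other 2 contribute at least 2 × 8 = 16, leaving at most 40 − 16 = 24.
Since 24 ≤ 26, this is achievable: one at 24 and 2 at 8.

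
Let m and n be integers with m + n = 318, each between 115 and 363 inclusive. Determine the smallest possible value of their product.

Since m + n is fixed, pushing one of them to its bound minimizes the product.
The extreme feasible split is m = 115, n = 203, giving mn = 23345.

23345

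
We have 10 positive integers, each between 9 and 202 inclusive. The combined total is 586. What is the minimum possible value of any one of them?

9

To make one integer as small as possible, make the other 9 as large as possible.
The other 9 can take up 9 × 202 = 1818 ≥ 586 − 9, so one integer can sit at its floor of 9.
Achievable: one at 9 and the other 9 totalling 577, which fits since 9 × 9 ≤ 577 ≤ 9 × 202.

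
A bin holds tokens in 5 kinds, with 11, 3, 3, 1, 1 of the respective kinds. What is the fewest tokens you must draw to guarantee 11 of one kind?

19

In the worst case you take as many as possible of each kind without reaching 11: 10 + 3 + 3 + 1 + 1 = 18.
The next one must give 11 of some kind, so 18 + 1 = 19.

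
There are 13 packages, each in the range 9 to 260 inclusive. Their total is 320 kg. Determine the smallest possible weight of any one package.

Minimizing one value means maximizing the remaining 12.
The other 12 can take up 12 × 260 = 3120 ≥ 320 − 9, so one package can sit at its floor of 9.
Achievable: one at 9 and the other 12 totalling 311, which fits since 12 × 9 ≤ 311 ≤ 12 × 260.

9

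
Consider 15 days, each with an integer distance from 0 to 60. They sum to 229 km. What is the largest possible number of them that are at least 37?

6

With k values at 37 or above and the rest at least 0, the sum is at least 0 + 37k.
Since the sum is 229, we need 37k ≤ 229, i.e. k ≤ 6.
k = 6 is achieved by 6 values at 37 and 9 at 0, total 222; add 7 to one value (staying below 37) to reach 229.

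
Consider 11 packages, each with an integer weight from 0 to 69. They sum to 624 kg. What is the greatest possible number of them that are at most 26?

Each value at 26 or below falls at least 69 − 26 = 43 short of the ceiling 69.
The ceiling total is 11 × 69 = 759, and we need 624, so at most ⌊(759 − 624)/43⌋ = 3 can be that low.
k = 3 is achieved by 3 values at 26 and 8 at 69, total 630; lower one of the 69's by 6 (still > 26) to reach 624.

3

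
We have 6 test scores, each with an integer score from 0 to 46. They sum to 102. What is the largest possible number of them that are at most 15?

Each value at 15 or below falls at least 46 − 15 = 31 short of the ceiling 46.
The ceiling total is 6 × 46 = 276, and we need 102, so at most ⌊(276 − 102)/31⌋ = 5 can be that low.
k = 5 is achieved by 5 values at 15 and 1 at 46, total 121; lower one of the 46's by 19 (still > 15) to reach 102.

5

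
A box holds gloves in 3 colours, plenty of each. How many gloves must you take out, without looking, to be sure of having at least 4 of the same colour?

You could draw 3 of every colour without reaching 4 of any — 9 in all.
One more forces 4 of some colour, so 9 + 1 = 10.

10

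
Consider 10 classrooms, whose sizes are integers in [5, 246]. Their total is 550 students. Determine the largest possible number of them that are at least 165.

3

If k of the values are ≥ 165, the total is ≥ 165k + 5(10 − k).
Setting 165k + 5(10 − k) ≤ 550 gives 160k ≤ 500, so k ≤ 3.
k = 3 is achieved by 3 values at 165 and 7 at 5, total 530; add 20 to one value (staying below 165) to reach 550.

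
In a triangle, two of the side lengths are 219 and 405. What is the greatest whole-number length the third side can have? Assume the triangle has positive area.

The third side must be less than 219 + 405 = 624.
The largest integer below 624 is 623.

623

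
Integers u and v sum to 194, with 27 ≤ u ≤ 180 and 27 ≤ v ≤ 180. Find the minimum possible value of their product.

4509

For a fixed sum, uv is smallest when u and v are as far apart as possible.
The extreme feasible split is u = 27, v = 167, giving uv = 4509.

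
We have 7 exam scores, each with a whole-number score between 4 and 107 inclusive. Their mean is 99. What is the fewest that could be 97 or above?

The total is 7 × 99 = 693.
Each value short of 97 is at most 96, costing at least 107 − 96 = 11 against the maximum total of 749.
We can afford to lose at most 749 − 693 = 56, so at most ⌊56/11⌋ = 5 fall short, and at least 2 are ≥ 97.
Exactly 2 works: 2 values at 107 and 5 at 96 total 694; lower one of the high values by 1 (still ≥ 97) to hit 693.

2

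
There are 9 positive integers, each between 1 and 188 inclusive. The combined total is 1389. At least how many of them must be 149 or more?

Each value short of 149 is at most 148, costing at least 188 − 148 = 40 against the maximum total of 1692.
We can afford to lose at most 1692 − 1389 = 303, so at most ⌊303/40⌋ = 7 fall short, and at least 2 are ≥ 149.
Exactly 2 works: 2 values at 188 and 7 at 148 total 1412; lower one of the high values by 23 (still ≥ 149) to hit 1389.

2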